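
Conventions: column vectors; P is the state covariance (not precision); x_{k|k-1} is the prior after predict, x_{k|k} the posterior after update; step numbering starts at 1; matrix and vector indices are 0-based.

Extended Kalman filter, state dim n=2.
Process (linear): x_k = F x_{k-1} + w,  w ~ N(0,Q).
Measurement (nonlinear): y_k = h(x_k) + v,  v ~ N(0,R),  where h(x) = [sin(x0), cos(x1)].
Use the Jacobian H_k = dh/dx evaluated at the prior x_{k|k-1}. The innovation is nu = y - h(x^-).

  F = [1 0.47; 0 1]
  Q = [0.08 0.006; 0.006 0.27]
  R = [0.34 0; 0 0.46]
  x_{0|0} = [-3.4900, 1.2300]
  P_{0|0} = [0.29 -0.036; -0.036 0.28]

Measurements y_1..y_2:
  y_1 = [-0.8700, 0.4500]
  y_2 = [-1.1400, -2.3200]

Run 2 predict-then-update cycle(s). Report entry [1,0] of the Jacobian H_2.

H_jac[1,0] = 0.0000

step 1: x^-=[-2.9119, 1.2300]  P^-=[0.3980 0.1016; 0.1016 0.5500]  H_jac=[-0.9737 0.0000; 0.0000 -0.9425]  S=[0.7174 0.0932; 0.0932 0.9486]  K=[-0.5339 -0.0485; -0.0677 -0.5398]  nu=[-0.6423, 0.1158]  x^+=[-2.5745, 1.2110]  P^+=[0.1864 0.0237; 0.0237 0.2635]
step 2: x^-=[-2.0054, 1.2110]  P^-=[0.3469 0.1535; 0.1535 0.5335]  H_jac=[-0.4210 0.0000; 0.0000 -0.9360]  S=[0.4015 0.0605; 0.0605 0.9273]  K=[-0.3438 -0.1325; -0.0806 -0.5332]  nu=[-0.2329, -2.6721]  x^+=[-1.5713, 2.6545]  P^+=[0.2776 0.0651; 0.0651 0.2620]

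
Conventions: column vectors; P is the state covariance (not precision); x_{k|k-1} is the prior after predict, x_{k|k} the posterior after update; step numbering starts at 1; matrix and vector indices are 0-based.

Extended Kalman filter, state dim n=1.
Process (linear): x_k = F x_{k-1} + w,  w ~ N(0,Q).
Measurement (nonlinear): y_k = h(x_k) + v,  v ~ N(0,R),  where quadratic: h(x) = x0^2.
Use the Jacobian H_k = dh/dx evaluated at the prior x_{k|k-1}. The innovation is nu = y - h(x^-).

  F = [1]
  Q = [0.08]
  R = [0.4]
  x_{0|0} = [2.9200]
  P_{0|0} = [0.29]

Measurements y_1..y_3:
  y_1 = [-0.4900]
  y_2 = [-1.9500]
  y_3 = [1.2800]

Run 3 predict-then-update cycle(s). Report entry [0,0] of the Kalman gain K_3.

K[0,0] = 0.2228

step 1: x^-=[2.9200]  P^-=[0.3700]  H_jac=[5.8400]  S=[13.0191]  K=[0.1660]  nu=[-9.0164]  x^+=[1.4235]  P^+=[0.0114]
step 2: x^-=[1.4235]  P^-=[0.0914]  H_jac=[2.8471]  S=[1.1406]  K=[0.2281]  nu=[-3.9764]  x^+=[0.5167]  P^+=[0.0320]
step 3: x^-=[0.5167]  P^-=[0.1120]  H_jac=[1.0333]  S=[0.5196]  K=[0.2228]  nu=[1.0131]  x^+=[0.7424]  P^+=[0.0862]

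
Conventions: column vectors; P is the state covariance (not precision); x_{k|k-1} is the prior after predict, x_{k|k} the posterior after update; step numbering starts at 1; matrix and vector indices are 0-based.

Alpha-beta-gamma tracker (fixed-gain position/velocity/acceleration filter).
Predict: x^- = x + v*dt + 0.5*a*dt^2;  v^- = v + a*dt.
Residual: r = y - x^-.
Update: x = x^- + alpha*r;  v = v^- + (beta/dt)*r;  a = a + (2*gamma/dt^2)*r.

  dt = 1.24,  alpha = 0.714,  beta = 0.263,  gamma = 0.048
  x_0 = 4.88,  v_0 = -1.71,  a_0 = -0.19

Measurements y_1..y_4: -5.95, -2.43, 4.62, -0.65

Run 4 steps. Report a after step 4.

a_post = 0.4497

step 1: x_pred=2.6135  r=-8.5635  x^+=-3.5008  v^+=-3.7619  a^+=-0.7247
step 2: x_pred=-8.7227  r=6.2927  x^+=-4.2297  v^+=-3.3258  a^+=-0.3318
step 3: x_pred=-8.6088  r=13.2288  x^+=0.8366  v^+=-0.9314  a^+=0.4942
step 4: x_pred=0.0615  r=-0.7115  x^+=-0.4465  v^+=-0.4696  a^+=0.4497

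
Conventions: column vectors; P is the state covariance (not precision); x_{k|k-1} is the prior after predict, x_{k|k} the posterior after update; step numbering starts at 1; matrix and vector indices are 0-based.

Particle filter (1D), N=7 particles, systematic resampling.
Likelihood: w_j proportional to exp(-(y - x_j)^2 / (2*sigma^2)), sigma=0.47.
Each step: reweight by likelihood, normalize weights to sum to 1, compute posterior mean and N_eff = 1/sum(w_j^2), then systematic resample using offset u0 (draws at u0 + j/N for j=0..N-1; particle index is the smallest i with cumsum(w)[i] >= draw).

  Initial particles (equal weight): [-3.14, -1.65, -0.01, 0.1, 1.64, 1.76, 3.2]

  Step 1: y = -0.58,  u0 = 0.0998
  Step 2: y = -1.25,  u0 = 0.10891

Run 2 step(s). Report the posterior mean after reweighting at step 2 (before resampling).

step 1: w=[0.0000, 0.0827, 0.5294, 0.3878, 0.0000, 0.0000, 0.0000]  mean=-0.1030  Neff=2.2855  idx=[2, 2, 2, 2, 3, 3, 3]
step 2: w=[0.1794, 0.1794, 0.1794, 0.1794, 0.0941, 0.0941, 0.0941]  mean=0.0211  Neff=6.4384  idx=[0, 1, 2, 2, 3, 5, 6]

post_mean = 0.0211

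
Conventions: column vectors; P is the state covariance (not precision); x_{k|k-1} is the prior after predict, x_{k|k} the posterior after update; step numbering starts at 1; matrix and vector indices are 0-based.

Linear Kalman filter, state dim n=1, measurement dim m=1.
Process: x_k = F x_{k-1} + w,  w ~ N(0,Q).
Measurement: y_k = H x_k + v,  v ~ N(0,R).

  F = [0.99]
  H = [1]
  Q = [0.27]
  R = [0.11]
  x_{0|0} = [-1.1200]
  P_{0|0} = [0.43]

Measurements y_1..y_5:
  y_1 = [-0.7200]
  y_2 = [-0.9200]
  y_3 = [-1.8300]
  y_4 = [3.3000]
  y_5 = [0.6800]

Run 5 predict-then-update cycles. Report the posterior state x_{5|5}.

x_post = [1.0217]

step 1: x^-=[-1.1088]  P^-=[0.6914]  S=[0.8014]  K=[0.8627]  nu=[0.3888]  x^+=[-0.7734]  P^+=[0.0949]
step 2: x^-=[-0.7656]  P^-=[0.3630]  S=[0.4730]  K=[0.7674]  nu=[-0.1544]  x^+=[-0.8841]  P^+=[0.0844]
step 3: x^-=[-0.8753]  P^-=[0.3527]  S=[0.4627]  K=[0.7623]  nu=[-0.9547]  x^+=[-1.6030]  P^+=[0.0839]
step 4: x^-=[-1.5870]  P^-=[0.3522]  S=[0.4622]  K=[0.7620]  nu=[4.8870]  x^+=[2.1369]  P^+=[0.0838]
step 5: x^-=[2.1155]  P^-=[0.3522]  S=[0.4622]  K=[0.7620]  nu=[-1.4355]  x^+=[1.0217]  P^+=[0.0838]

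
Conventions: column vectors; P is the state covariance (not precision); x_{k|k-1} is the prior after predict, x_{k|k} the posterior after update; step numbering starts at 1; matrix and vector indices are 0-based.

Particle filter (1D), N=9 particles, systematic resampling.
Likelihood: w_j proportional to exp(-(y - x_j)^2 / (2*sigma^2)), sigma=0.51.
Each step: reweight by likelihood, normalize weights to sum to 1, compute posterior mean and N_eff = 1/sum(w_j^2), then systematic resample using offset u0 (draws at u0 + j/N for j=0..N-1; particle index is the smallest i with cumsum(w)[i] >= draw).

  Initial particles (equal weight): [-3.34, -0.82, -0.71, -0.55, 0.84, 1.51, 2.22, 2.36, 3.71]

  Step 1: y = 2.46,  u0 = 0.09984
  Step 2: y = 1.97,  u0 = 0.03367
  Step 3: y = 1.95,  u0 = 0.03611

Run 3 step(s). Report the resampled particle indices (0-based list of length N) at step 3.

step 1: w=[0.0000, 0.0000, 0.0000, 0.0000, 0.0031, 0.0837, 0.4245, 0.4652, 0.0235]  mean=2.2566  Neff=2.4739  idx=[6, 6, 6, 6, 7, 7, 7, 7, 8]
step 2: w=[0.1357, 0.1357, 0.1357, 0.1357, 0.1142, 0.1142, 0.1142, 0.1142, 0.0005]  mean=2.2846  Neff=7.9486  idx=[0, 1, 1, 2, 3, 4, 5, 6, 7]
step 3: w=[0.1200, 0.1200, 0.1200, 0.1200, 0.1200, 0.1000, 0.1000, 0.1000, 0.1000]  mean=2.2760  Neff=8.9280  idx=[0, 1, 2, 3, 4, 4, 6, 7, 8]

resampled_idx = [0, 1, 2, 3, 4, 4, 6, 7, 8]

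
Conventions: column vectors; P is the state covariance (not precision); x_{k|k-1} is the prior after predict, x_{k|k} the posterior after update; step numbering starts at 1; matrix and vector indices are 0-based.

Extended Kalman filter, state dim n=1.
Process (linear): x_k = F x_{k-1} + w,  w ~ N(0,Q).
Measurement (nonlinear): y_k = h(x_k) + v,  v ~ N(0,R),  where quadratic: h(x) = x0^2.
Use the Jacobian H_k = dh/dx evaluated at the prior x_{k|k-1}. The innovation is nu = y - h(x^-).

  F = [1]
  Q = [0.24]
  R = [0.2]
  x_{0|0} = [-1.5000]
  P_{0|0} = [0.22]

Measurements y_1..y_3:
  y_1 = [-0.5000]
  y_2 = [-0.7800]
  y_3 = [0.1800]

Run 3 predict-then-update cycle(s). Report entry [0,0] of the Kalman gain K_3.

K[0,0] = 0.0101

step 1: x^-=[-1.5000]  P^-=[0.4600]  H_jac=[-3.0000]  S=[4.3400]  K=[-0.3180]  nu=[-2.7500]  x^+=[-0.6256]  P^+=[0.0212]
step 2: x^-=[-0.6256]  P^-=[0.2612]  H_jac=[-1.2512]  S=[0.6089]  K=[-0.5367]  nu=[-1.1713]  x^+=[0.0031]  P^+=[0.0858]
step 3: x^-=[0.0031]  P^-=[0.3258]  H_jac=[0.0062]  S=[0.2000]  K=[0.0101]  nu=[0.1800]  x^+=[0.0049]  P^+=[0.3258]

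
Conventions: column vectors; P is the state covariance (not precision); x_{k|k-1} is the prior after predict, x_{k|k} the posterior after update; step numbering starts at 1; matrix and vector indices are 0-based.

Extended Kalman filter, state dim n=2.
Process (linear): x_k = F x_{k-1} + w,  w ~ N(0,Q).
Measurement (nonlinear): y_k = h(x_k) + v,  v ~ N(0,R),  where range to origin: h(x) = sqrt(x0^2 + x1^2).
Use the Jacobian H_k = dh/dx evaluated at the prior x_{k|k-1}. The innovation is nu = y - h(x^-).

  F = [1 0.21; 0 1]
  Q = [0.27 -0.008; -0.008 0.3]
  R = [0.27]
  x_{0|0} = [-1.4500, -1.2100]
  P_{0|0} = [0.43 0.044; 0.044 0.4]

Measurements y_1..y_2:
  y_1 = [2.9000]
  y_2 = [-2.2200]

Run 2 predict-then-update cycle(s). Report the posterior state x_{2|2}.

x_post = [0.1727, 0.5792]

step 1: x^-=[-1.7041, -1.2100]  P^-=[0.7361 0.1200; 0.1200 0.7000]  H_jac=[-0.8154 -0.5790]  S=[1.1073]  K=[-0.6048; -0.4544]  nu=[0.8100]  x^+=[-2.1940, -1.5780]  P^+=[0.3311 -0.1843; -0.1843 0.4714]
step 2: x^-=[-2.5254, -1.5780]  P^-=[0.5445 -0.0933; -0.0933 0.7714]  H_jac=[-0.8480 -0.5299]  S=[0.7944]  K=[-0.5191; -0.4150]  nu=[-5.1979]  x^+=[0.1727, 0.5792]  P^+=[0.3305 -0.2644; -0.2644 0.6346]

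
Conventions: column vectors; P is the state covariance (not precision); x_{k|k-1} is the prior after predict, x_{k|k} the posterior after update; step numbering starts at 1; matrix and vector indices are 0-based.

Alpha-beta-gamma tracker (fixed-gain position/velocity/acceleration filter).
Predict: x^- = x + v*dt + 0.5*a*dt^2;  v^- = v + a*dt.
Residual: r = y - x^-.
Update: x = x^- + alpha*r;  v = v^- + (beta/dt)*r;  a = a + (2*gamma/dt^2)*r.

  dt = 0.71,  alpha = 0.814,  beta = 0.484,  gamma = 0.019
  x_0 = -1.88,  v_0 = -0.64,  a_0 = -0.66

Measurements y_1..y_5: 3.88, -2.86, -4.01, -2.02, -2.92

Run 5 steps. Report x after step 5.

x_post = -3.0491

step 1: x_pred=-2.5008  r=6.3808  x^+=2.6932  v^+=3.2411  a^+=-0.1790
step 2: x_pred=4.9492  r=-7.8092  x^+=-1.4075  v^+=-2.2095  a^+=-0.7677
step 3: x_pred=-3.1697  r=-0.8403  x^+=-3.8537  v^+=-3.3274  a^+=-0.8310
step 4: x_pred=-6.4256  r=4.4056  x^+=-2.8394  v^+=-0.9141  a^+=-0.4989
step 5: x_pred=-3.6142  r=0.6942  x^+=-3.0491  v^+=-0.7951  a^+=-0.4466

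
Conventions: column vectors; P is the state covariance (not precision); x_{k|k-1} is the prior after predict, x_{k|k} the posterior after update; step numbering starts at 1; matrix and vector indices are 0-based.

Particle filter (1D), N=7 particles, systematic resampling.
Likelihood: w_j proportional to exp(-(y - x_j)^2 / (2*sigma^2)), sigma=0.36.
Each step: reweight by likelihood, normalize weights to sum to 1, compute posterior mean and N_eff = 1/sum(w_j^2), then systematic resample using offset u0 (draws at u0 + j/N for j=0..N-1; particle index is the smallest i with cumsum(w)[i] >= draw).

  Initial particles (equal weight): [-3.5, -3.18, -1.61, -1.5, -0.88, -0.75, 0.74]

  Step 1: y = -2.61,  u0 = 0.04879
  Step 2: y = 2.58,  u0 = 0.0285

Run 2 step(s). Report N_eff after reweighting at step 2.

N_eff = 6.0000

step 1: w=[0.1299, 0.7880, 0.0583, 0.0238, 0.0000, 0.0000, 0.0000]  mean=-3.0901  Neff=1.5582  idx=[0, 1, 1, 1, 1, 1, 1]
step 2: w=[0.0000, 0.1667, 0.1667, 0.1667, 0.1667, 0.1667, 0.1667]  mean=-3.1800  Neff=6.0000  idx=[1, 2, 2, 3, 4, 5, 6]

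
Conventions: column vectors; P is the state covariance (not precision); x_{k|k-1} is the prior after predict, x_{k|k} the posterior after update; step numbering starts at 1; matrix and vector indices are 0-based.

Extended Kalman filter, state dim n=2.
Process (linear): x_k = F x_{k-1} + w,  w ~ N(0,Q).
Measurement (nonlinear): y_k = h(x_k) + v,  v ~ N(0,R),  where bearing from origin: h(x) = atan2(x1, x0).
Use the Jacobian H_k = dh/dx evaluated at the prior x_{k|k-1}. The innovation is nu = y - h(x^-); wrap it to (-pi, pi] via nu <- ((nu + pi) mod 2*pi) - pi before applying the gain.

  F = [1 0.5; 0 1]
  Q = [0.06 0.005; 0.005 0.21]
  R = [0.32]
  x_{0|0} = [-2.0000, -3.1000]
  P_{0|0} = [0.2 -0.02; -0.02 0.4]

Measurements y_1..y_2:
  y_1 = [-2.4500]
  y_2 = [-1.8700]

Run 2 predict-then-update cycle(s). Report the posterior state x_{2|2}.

x_post = [-5.1125, -3.2542]

step 1: x^-=[-3.5500, -3.1000]  P^-=[0.3400 0.1850; 0.1850 0.6100]  H_jac=[0.1396 -0.1598]  S=[0.3340]  K=[0.0536; -0.2146]  nu=[-0.0262]  x^+=[-3.5514, -3.0944]  P^+=[0.3390 0.1888; 0.1888 0.5946]
step 2: x^-=[-5.0986, -3.0944]  P^-=[0.7365 0.4911; 0.4911 0.8046]  H_jac=[0.0870 -0.1433]  S=[0.3299]  K=[-0.0192; -0.2201]  nu=[0.7261]  x^+=[-5.1125, -3.2542]  P^+=[0.7364 0.4898; 0.4898 0.7886]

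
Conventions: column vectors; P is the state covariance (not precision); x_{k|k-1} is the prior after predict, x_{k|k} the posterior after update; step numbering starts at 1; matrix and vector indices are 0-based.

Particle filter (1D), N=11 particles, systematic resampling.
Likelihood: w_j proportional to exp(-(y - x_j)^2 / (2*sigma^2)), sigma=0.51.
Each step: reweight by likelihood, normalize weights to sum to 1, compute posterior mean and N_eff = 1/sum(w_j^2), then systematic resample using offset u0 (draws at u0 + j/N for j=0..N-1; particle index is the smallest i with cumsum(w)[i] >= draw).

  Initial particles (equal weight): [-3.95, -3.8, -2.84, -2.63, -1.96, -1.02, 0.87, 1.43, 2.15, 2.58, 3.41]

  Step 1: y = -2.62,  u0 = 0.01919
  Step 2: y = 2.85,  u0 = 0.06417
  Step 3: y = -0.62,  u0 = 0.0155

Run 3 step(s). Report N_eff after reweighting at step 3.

step 1: w=[0.0136, 0.0280, 0.3714, 0.4075, 0.1764, 0.0030, 0.0000, 0.0000, 0.0000, 0.0000, 0.0000]  mean=-2.6358  Neff=2.9749  idx=[1, 2, 2, 2, 2, 3, 3, 3, 3, 4, 4]
step 2: w=[0.0000, 0.0000, 0.0000, 0.0000, 0.0000, 0.0000, 0.0000, 0.0000, 0.0000, 0.5000, 0.5000]  mean=-1.9600  Neff=2.0000  idx=[9, 9, 9, 9, 9, 10, 10, 10, 10, 10, 10]
step 3: w=[0.0909, 0.0909, 0.0909, 0.0909, 0.0909, 0.0909, 0.0909, 0.0909, 0.0909, 0.0909, 0.0909]  mean=-1.9600  Neff=11.0000  idx=[0, 1, 2, 3, 4, 5, 6, 7, 8, 9, 10]

N_eff = 11.0000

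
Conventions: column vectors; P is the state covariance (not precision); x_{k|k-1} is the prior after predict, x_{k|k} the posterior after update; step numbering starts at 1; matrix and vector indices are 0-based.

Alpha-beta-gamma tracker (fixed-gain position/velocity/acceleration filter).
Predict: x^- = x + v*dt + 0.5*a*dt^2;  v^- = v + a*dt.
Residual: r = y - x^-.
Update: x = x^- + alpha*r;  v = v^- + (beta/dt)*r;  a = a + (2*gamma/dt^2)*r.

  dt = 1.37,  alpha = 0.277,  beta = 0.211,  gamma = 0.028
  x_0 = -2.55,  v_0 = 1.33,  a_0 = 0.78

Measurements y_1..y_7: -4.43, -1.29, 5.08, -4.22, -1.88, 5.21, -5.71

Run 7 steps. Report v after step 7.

step 1: x_pred=0.0041  r=-4.4341  x^+=-1.2242  v^+=1.7157  a^+=0.6477
step 2: x_pred=1.7342  r=-3.0242  x^+=0.8965  v^+=2.1373  a^+=0.5575
step 3: x_pred=4.3477  r=0.7323  x^+=4.5505  v^+=3.0138  a^+=0.5793
step 4: x_pred=9.2231  r=-13.4431  x^+=5.4994  v^+=1.7370  a^+=0.1782
step 5: x_pred=8.0464  r=-9.9264  x^+=5.2968  v^+=0.4524  a^+=-0.1179
step 6: x_pred=5.8059  r=-0.5959  x^+=5.6408  v^+=0.1990  a^+=-0.1357
step 7: x_pred=5.7861  r=-11.4961  x^+=2.6017  v^+=-1.7575  a^+=-0.4787

v_post = -1.7575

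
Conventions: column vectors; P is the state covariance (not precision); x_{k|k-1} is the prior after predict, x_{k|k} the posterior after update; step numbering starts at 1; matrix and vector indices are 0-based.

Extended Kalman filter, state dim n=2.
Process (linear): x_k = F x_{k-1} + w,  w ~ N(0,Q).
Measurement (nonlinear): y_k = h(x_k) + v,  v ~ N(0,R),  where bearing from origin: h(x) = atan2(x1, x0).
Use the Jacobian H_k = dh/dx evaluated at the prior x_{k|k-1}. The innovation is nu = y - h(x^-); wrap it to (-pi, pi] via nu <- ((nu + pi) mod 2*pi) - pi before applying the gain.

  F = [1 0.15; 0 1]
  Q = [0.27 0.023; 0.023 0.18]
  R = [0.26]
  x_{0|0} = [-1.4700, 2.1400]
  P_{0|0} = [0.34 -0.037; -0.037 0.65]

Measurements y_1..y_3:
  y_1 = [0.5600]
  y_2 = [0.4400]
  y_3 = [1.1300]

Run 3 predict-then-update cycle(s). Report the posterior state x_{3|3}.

step 1: x^-=[-1.1490, 2.1400]  P^-=[0.6135 0.0835; 0.0835 0.8300]  H_jac=[-0.3627 -0.1948]  S=[0.3840]  K=[-0.6219; -0.4998]  nu=[-1.5035]  x^+=[-0.2140, 2.8915]  P^+=[0.4650 -0.0359; -0.0359 0.7341]
step 2: x^-=[0.2198, 2.8915]  P^-=[0.7408 0.0973; 0.0973 0.9141]  H_jac=[-0.3439 0.0261]  S=[0.3465]  K=[-0.7279; -0.0276]  nu=[-1.0549]  x^+=[0.9876, 2.9206]  P^+=[0.5572 0.0903; 0.0903 0.9138]
step 3: x^-=[1.4257, 2.9206]  P^-=[0.8749 0.2504; 0.2504 1.0938]  H_jac=[-0.2765 0.1350]  S=[0.3281]  K=[-0.6342; 0.2390]  nu=[0.0133]  x^+=[1.4172, 2.9238]  P^+=[0.7429 0.3001; 0.3001 1.0751]

x_post = [1.4172, 2.9238]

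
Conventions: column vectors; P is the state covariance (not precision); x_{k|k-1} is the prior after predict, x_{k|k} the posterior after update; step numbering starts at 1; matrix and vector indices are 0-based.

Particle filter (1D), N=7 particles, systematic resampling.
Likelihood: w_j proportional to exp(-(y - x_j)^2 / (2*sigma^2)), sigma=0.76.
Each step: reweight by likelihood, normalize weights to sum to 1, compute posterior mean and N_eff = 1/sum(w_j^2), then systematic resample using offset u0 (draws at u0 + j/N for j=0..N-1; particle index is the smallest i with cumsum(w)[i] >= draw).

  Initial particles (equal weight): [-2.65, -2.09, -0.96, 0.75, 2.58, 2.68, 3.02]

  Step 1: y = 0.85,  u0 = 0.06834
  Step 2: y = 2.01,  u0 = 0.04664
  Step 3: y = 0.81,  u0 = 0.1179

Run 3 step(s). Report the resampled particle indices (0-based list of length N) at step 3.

step 1: w=[0.0000, 0.0005, 0.0490, 0.8278, 0.0626, 0.0460, 0.0142]  mean=0.9003  Neff=1.4412  idx=[3, 3, 3, 3, 3, 3, 4]
step 2: w=[0.1113, 0.1113, 0.1113, 0.1113, 0.1113, 0.1113, 0.3321]  mean=1.3577  Neff=5.4160  idx=[0, 1, 2, 4, 5, 6, 6]
step 3: w=[0.1948, 0.1948, 0.1948, 0.1948, 0.1948, 0.0130, 0.0130]  mean=0.7975  Neff=5.2607  idx=[0, 1, 2, 2, 3, 4, 5]

resampled_idx = [0, 1, 2, 2, 3, 4, 5]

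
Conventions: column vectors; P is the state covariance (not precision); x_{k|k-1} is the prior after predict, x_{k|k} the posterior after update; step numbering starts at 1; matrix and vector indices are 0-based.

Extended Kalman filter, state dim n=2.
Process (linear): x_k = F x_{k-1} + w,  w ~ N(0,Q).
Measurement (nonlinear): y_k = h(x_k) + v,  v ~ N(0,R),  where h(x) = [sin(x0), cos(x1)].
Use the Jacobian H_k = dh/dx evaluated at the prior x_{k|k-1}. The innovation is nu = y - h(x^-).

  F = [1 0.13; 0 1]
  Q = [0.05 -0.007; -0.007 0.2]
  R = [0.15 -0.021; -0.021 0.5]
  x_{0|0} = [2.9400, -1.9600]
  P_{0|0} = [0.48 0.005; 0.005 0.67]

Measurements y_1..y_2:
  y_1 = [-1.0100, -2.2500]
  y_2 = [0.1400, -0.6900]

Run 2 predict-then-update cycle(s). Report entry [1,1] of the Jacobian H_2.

H_jac[1,1] = 0.0188

step 1: x^-=[2.6852, -1.9600]  P^-=[0.5426 0.0851; 0.0851 0.8700]  H_jac=[-0.8976 0.0000; 0.0000 0.9252]  S=[0.5872 -0.0917; -0.0917 1.2447]  K=[-0.8291 0.0022; -0.0295 0.6445]  nu=[-1.4507, -1.8705]  x^+=[3.8839, -3.1228]  P^+=[0.1386 0.0200; 0.0200 0.3490]
step 2: x^-=[3.4780, -3.1228]  P^-=[0.1997 0.0584; 0.0584 0.5490]  H_jac=[-0.9440 0.0000; 0.0000 0.0188]  S=[0.3279 -0.0220; -0.0220 0.5002]  K=[-0.5764 -0.0232; -0.1671 0.0132]  nu=[0.4701, 0.3098]  x^+=[3.1998, -3.1973]  P^+=[0.0911 0.0269; 0.0269 0.5396]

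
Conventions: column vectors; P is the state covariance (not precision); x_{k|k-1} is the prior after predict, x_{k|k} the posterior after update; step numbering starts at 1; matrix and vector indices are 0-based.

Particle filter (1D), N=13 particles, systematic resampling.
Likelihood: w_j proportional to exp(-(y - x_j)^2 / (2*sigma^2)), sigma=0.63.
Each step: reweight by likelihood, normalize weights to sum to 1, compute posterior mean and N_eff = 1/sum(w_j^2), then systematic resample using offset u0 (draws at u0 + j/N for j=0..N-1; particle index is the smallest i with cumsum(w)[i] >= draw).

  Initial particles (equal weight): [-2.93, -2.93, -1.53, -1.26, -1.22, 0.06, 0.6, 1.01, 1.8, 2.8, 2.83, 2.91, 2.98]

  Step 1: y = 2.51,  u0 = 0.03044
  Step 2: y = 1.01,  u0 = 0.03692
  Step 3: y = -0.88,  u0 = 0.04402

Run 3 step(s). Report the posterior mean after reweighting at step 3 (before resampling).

post_mean = 1.8000

step 1: w=[0.0000, 0.0000, 0.0000, 0.0000, 0.0000, 0.0001, 0.0026, 0.0149, 0.1341, 0.2276, 0.2224, 0.2068, 0.1916]  mean=2.6972  Neff=5.0268  idx=[8, 8, 9, 9, 9, 10, 10, 10, 11, 11, 11, 12, 12]
step 2: w=[0.4309, 0.4309, 0.0167, 0.0167, 0.0167, 0.0146, 0.0146, 0.0146, 0.0100, 0.0100, 0.0100, 0.0071, 0.0071]  mean=1.9453  Neff=2.6790  idx=[0, 0, 0, 0, 0, 0, 1, 1, 1, 1, 1, 3, 8]
step 3: w=[0.0909, 0.0909, 0.0909, 0.0909, 0.0909, 0.0909, 0.0909, 0.0909, 0.0909, 0.0909, 0.0909, 0.0000, 0.0000]  mean=1.8000  Neff=11.0009  idx=[0, 1, 2, 3, 3, 4, 5, 6, 7, 8, 8, 9, 10]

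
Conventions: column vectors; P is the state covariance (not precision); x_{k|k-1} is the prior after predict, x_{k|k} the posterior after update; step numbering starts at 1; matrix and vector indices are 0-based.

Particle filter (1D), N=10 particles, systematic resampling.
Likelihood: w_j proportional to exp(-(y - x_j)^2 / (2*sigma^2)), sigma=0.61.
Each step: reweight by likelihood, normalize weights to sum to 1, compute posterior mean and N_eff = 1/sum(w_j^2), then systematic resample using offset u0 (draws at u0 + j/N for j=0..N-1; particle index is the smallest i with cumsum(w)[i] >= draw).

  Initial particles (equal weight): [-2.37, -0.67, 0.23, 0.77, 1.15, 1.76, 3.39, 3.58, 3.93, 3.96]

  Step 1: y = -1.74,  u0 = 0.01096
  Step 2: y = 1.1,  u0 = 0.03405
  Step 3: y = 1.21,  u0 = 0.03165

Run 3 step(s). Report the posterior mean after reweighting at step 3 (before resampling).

step 1: w=[0.7269, 0.2661, 0.0067, 0.0003, 0.0000, 0.0000, 0.0000, 0.0000, 0.0000, 0.0000]  mean=-1.8993  Neff=1.6687  idx=[0, 0, 0, 0, 0, 0, 0, 0, 1, 1]
step 2: w=[0.0000, 0.0000, 0.0000, 0.0000, 0.0000, 0.0000, 0.0000, 0.0000, 0.5000, 0.5000]  mean=-0.6700  Neff=2.0001  idx=[8, 8, 8, 8, 8, 9, 9, 9, 9, 9]
step 3: w=[0.1000, 0.1000, 0.1000, 0.1000, 0.1000, 0.1000, 0.1000, 0.1000, 0.1000, 0.1000]  mean=-0.6700  Neff=10.0000  idx=[0, 1, 2, 3, 4, 5, 6, 7, 8, 9]

post_mean = -0.6700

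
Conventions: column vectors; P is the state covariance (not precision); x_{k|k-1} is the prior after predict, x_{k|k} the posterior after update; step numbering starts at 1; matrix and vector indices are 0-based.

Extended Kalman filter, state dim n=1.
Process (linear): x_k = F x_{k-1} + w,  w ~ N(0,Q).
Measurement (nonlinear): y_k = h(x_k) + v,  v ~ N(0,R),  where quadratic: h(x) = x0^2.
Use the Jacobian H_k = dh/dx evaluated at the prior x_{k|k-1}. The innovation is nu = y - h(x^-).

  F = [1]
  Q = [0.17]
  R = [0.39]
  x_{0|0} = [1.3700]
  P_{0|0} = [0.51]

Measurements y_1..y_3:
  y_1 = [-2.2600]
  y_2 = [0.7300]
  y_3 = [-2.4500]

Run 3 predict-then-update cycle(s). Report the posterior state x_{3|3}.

step 1: x^-=[1.3700]  P^-=[0.6800]  H_jac=[2.7400]  S=[5.4952]  K=[0.3391]  nu=[-4.1369]  x^+=[-0.0327]  P^+=[0.0483]
step 2: x^-=[-0.0327]  P^-=[0.2183]  H_jac=[-0.0653]  S=[0.3909]  K=[-0.0365]  nu=[0.7289]  x^+=[-0.0592]  P^+=[0.2177]
step 3: x^-=[-0.0592]  P^-=[0.3877]  H_jac=[-0.1185]  S=[0.3954]  K=[-0.1162]  nu=[-2.4535]  x^+=[0.2258]  P^+=[0.3824]

x_post = [0.2258]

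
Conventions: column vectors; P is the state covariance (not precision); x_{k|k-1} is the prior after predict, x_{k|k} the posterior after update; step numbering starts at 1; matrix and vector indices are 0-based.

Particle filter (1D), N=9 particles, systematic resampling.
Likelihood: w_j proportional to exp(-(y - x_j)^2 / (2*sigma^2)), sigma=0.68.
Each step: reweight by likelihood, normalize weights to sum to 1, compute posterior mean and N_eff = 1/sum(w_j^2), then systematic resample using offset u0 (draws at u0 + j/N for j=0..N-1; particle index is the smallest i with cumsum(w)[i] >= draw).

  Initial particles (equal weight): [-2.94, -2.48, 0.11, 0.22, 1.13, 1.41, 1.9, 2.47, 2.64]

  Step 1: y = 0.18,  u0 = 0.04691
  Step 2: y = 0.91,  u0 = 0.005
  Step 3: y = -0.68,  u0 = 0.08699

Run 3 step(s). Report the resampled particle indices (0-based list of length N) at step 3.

resampled_idx = [0, 1, 2, 2, 3, 4, 5, 6, 6]

step 1: w=[0.0000, 0.0002, 0.3810, 0.3824, 0.1443, 0.0746, 0.0156, 0.0013, 0.0006]  mean=0.4283  Neff=3.1446  idx=[2, 2, 2, 2, 3, 3, 3, 4, 5]
step 2: w=[0.0909, 0.0909, 0.0909, 0.0909, 0.1085, 0.1085, 0.1085, 0.1723, 0.1386]  mean=0.5017  Neff=8.5275  idx=[0, 1, 2, 3, 4, 5, 6, 7, 8]
step 3: w=[0.1532, 0.1532, 0.1532, 0.1532, 0.1253, 0.1253, 0.1253, 0.0087, 0.0027]  mean=0.1637  Neff=7.0901  idx=[0, 1, 2, 2, 3, 4, 5, 6, 6]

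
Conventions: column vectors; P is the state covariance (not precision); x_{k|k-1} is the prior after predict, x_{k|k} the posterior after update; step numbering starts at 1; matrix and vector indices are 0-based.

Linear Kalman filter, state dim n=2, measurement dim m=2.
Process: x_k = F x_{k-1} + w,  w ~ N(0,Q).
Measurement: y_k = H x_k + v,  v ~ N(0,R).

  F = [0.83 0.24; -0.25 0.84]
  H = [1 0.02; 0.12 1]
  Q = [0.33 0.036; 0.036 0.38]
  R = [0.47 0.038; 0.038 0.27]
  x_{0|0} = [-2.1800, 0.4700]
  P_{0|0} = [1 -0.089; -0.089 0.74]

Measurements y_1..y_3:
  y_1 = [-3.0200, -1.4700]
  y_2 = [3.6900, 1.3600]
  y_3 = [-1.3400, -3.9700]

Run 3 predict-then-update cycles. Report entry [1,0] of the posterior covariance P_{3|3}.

step 1: x^-=[-1.6966, 0.9398]  P^-=[1.0261 -0.0790; -0.0790 1.0020]  S=[1.4933 0.1020; 0.1020 1.2678]  K=[0.6875 -0.0205; -0.0935 0.7904]  nu=[-1.3422, -2.2062]  x^+=[-2.5741, -0.6785]  P^+=[0.3227 -0.0181; -0.0181 0.2120]
step 2: x^-=[-2.2993, 0.0736]  P^-=[0.5573 0.0002; 0.0002 0.5574]  S=[1.0275 0.1163; 0.1163 0.8355]  K=[0.5418 0.0049; -0.0654 0.6763]  nu=[5.9879, 1.5623]  x^+=[0.9526, 0.7383]  P^+=[0.2550 -0.0087; -0.0087 0.1812]
step 3: x^-=[0.9679, 0.3820]  P^-=[0.5127 0.0141; 0.0141 0.5274]  S=[0.9834 0.1242; 0.1242 0.8082]  K=[0.5199 0.0137; -0.0588 0.6637]  nu=[-2.3155, -4.4682]  x^+=[-0.2969, -2.4475]  P^+=[0.2450 -0.0060; -0.0060 0.1777]

P_post[1,0] = -0.0060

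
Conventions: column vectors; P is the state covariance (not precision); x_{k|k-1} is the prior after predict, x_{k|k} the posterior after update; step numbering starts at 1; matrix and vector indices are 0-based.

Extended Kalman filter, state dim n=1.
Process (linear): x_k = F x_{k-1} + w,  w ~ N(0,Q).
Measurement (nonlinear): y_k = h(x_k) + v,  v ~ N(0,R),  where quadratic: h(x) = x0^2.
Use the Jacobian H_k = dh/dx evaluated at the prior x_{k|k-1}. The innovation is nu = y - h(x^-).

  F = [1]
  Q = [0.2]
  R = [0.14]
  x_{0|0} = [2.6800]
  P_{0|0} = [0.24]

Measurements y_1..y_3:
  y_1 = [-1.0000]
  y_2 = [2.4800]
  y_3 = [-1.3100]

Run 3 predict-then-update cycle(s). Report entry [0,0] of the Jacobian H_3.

H_jac[0,0] = 3.1842

step 1: x^-=[2.6800]  P^-=[0.4400]  H_jac=[5.3600]  S=[12.7810]  K=[0.1845]  nu=[-8.1824]  x^+=[1.1702]  P^+=[0.0048]
step 2: x^-=[1.1702]  P^-=[0.2048]  H_jac=[2.3403]  S=[1.2618]  K=[0.3799]  nu=[1.1107]  x^+=[1.5921]  P^+=[0.0227]
step 3: x^-=[1.5921]  P^-=[0.2227]  H_jac=[3.1842]  S=[2.3983]  K=[0.2957]  nu=[-3.8448]  x^+=[0.4551]  P^+=[0.0130]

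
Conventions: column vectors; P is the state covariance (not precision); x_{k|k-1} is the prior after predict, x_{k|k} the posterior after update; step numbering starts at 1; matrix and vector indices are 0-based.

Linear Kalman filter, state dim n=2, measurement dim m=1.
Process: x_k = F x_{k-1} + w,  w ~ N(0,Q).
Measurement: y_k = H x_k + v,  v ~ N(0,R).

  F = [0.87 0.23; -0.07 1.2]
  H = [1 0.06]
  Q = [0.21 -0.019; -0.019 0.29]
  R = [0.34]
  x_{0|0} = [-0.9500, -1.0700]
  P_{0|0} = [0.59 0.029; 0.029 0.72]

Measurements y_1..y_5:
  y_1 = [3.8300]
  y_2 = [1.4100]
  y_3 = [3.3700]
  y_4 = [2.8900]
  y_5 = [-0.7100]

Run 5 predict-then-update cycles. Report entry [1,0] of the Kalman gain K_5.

K[1,0] = 1.1107

step 1: x^-=[-1.0726, -1.2175]  P^-=[0.7063 0.1736; 0.1736 1.3248]  S=[1.0719]  K=[0.6686; 0.2361]  nu=[4.9756]  x^+=[2.2543, -0.0427]  P^+=[0.2271 0.0044; 0.0044 1.2651]
step 2: x^-=[1.9514, -0.2090]  P^-=[0.4505 0.3208; 0.3208 2.1121]  S=[0.8366]  K=[0.5615; 0.5349]  nu=[-0.5289]  x^+=[1.6544, -0.4919]  P^+=[0.1867 0.0695; 0.0695 1.8727]
step 3: x^-=[1.3262, -0.7061]  P^-=[0.4782 0.5579; 0.5579 2.9759]  S=[0.8959]  K=[0.5712; 0.8221]  nu=[2.0861]  x^+=[2.5178, 1.0089]  P^+=[0.1860 0.1373; 0.1373 2.3704]
step 4: x^-=[2.4225, 1.0344]  P^-=[0.5311 0.7650; 0.7650 3.6812]  S=[0.9761]  K=[0.5911; 1.0100]  nu=[0.4054]  x^+=[2.6621, 1.4439]  P^+=[0.1900 0.1823; 0.1823 2.6855]
step 5: x^-=[2.6482, 1.5463]  P^-=[0.5688 0.8980; 0.8980 4.1274]  S=[1.0315]  K=[0.6037; 1.1107]  nu=[-3.4509]  x^+=[0.5647, -2.2866]  P^+=[0.1929 0.2063; 0.2063 2.8550]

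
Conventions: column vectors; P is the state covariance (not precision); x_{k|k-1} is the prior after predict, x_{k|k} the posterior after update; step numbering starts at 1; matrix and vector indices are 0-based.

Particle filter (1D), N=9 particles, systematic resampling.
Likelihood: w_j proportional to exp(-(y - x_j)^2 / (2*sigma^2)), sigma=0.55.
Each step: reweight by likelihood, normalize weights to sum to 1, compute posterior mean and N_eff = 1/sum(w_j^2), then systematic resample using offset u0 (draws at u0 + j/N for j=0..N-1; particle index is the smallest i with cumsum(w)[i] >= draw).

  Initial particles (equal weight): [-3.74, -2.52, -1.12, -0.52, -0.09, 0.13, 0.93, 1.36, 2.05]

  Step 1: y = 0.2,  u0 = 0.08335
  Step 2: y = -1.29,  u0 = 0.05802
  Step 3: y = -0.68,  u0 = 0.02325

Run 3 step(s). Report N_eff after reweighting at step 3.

step 1: w=[0.0000, 0.0000, 0.0196, 0.1480, 0.3033, 0.3458, 0.1445, 0.0377, 0.0012]  mean=0.1069  Neff=3.9043  idx=[3, 4, 4, 4, 5, 5, 5, 6, 7]
step 2: w=[0.4936, 0.1217, 0.1217, 0.1217, 0.0469, 0.0469, 0.0469, 0.0004, 0.0000]  mean=-0.2709  Neff=3.3928  idx=[0, 0, 0, 0, 1, 1, 2, 3, 5]
step 3: w=[0.1493, 0.1493, 0.1493, 0.1493, 0.0876, 0.0876, 0.0876, 0.0876, 0.0526]  mean=-0.3351  Neff=8.1590  idx=[0, 0, 1, 2, 3, 3, 5, 6, 7]

N_eff = 8.1590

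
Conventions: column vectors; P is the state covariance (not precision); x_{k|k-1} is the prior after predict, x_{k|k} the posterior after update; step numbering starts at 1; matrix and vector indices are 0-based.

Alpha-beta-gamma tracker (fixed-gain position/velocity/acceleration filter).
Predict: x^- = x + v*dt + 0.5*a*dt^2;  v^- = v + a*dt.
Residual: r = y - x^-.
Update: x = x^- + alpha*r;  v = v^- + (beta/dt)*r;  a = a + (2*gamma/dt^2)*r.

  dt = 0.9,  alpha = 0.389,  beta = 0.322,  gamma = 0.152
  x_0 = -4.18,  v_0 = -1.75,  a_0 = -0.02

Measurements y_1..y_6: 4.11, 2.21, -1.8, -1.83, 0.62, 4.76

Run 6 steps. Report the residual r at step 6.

step 1: x_pred=-5.7631  r=9.8731  x^+=-1.9225  v^+=1.7644  a^+=3.6855
step 2: x_pred=1.1581  r=1.0519  x^+=1.5673  v^+=5.4576  a^+=4.0803
step 3: x_pred=8.1317  r=-9.9317  x^+=4.2682  v^+=5.5765  a^+=0.3528
step 4: x_pred=9.4300  r=-11.2600  x^+=5.0499  v^+=1.8655  a^+=-3.8732
step 5: x_pred=5.1602  r=-4.5402  x^+=3.3941  v^+=-3.2447  a^+=-5.5771
step 6: x_pred=-1.7850  r=6.5450  x^+=0.7610  v^+=-5.9225  a^+=-3.1208

resid = 6.5450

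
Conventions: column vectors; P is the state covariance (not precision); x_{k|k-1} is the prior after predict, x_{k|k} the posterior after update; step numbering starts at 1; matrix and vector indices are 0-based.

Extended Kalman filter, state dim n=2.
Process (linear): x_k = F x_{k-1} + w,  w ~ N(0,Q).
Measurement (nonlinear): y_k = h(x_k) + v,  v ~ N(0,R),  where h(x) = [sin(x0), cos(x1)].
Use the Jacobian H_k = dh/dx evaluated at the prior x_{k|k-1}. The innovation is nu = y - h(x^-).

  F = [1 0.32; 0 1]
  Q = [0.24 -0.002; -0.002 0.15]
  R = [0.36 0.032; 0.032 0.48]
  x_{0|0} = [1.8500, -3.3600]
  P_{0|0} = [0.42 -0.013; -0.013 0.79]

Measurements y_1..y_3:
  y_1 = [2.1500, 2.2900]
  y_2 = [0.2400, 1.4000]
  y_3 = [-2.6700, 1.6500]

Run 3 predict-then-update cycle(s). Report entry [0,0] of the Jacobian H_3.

H_jac[0,0] = -0.1658

step 1: x^-=[0.7748, -3.3600]  P^-=[0.7326 0.2378; 0.2378 0.9400]  H_jac=[0.7146 0.0000; 0.0000 -0.2167]  S=[0.7341 -0.0048; -0.0048 0.5241]  K=[0.7125 -0.0918; 0.2289 -0.3865]  nu=[1.4504, 3.2662]  x^+=[1.5086, -4.2903]  P^+=[0.3549 0.0980; 0.0980 0.8224]
step 2: x^-=[0.1357, -4.2903]  P^-=[0.7418 0.3592; 0.3592 0.9724]  H_jac=[0.9908 0.0000; 0.0000 -0.9122]  S=[1.0882 -0.2927; -0.2927 1.2892]  K=[0.6465 -0.1074; 0.1512 -0.6537]  nu=[0.1047, 1.8097]  x^+=[0.0090, -5.4575]  P^+=[0.2314 0.0338; 0.0338 0.3387]
step 3: x^-=[-1.7374, -5.4575]  P^-=[0.5278 0.1402; 0.1402 0.4887]  H_jac=[-0.1658 0.0000; 0.0000 -0.7350]  S=[0.3745 0.0491; 0.0491 0.7440]  K=[-0.2174 -0.1242; 0.0012 -0.4829]  nu=[-1.6838, 0.9720]  x^+=[-1.4920, -5.9288]  P^+=[0.4960 0.0906; 0.0906 0.3153]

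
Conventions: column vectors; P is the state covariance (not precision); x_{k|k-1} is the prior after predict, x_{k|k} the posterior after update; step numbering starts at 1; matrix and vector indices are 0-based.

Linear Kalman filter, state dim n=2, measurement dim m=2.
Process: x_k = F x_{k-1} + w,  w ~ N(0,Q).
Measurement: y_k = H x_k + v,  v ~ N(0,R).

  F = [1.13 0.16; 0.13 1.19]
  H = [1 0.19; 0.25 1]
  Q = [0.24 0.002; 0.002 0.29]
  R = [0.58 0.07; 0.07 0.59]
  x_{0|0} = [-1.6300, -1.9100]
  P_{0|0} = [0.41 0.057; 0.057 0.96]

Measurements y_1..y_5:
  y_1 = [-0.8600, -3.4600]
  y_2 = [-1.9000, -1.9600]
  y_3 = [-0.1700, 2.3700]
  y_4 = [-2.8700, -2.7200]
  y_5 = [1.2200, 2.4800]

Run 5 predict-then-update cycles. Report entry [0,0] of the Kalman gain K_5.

step 1: x^-=[-2.1475, -2.4848]  P^-=[0.8087 0.3228; 0.3228 1.6740]  S=[1.5718 0.9284; 0.9284 2.4760]  K=[0.5501 0.0058; -0.0139 0.7139]  nu=[1.7596, -0.4383]  x^+=[-1.1820, -2.8223]  P^+=[0.3270 -0.0399; -0.0399 0.4302]
step 2: x^-=[-1.7872, -3.5122]  P^-=[0.6542 0.0775; 0.0775 0.8924]  S=[1.2959 0.4843; 0.4843 1.5621]  K=[0.5186 -0.0065; -0.0311 0.5933]  nu=[0.5546, 1.9990]  x^+=[-1.5126, -2.3433]  P^+=[0.3088 -0.0447; -0.0447 0.3591]
step 3: x^-=[-2.0841, -2.9852]  P^-=[0.6274 0.0547; 0.0547 0.7899]  S=[1.2567 0.4342; 0.4342 1.4464]  K=[0.5099 -0.0068; -0.0324 0.5653]  nu=[2.4813, 5.8762]  x^+=[-0.8591, 0.2561]  P^+=[0.3036 -0.0442; -0.0442 0.3423]
step 4: x^-=[-0.9298, 0.1930]  P^-=[0.6205 0.0514; 0.0514 0.7662]  S=[1.2477 0.4245; 0.4245 1.4206]  K=[0.5073 -0.0062; -0.0320 0.5579]  nu=[-1.9769, -2.6806]  x^+=[-1.9159, -1.2393]  P^+=[0.3021 -0.0437; -0.0437 0.3378]
step 5: x^-=[-2.3632, -1.7238]  P^-=[0.6186 0.0511; 0.0511 0.7600]  S=[1.2454 0.4225; 0.4225 1.4142]  K=[0.5065 -0.0059; -0.0317 0.5559]  nu=[3.9108, 4.7946]  x^+=[-0.4107, 0.8177]  P^+=[0.3016 -0.0434; -0.0434 0.3366]

K[0,0] = 0.5065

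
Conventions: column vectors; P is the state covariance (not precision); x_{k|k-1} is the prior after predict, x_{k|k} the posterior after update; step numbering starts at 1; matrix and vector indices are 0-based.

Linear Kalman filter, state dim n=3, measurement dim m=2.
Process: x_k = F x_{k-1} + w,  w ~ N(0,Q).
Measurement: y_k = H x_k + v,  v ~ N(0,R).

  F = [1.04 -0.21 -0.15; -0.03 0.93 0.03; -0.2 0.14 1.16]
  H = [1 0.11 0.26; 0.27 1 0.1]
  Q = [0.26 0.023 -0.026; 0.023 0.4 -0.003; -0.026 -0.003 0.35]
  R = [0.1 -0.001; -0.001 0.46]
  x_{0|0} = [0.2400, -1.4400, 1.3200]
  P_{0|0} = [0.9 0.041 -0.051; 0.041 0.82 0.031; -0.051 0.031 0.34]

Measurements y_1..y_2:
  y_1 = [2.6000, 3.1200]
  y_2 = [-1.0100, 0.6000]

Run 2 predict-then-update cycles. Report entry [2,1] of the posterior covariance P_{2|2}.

P_post[2,1] = 0.0252

step 1: x^-=[0.3540, -1.3068, 1.2816]  P^-=[1.2772 -0.1332 -0.3600; -0.1332 1.1099 0.1489; -0.3600 0.1489 0.8910]  S=[1.2429 0.3310; 0.3310 1.6103]  K=[0.9643 -0.0891; -0.1670 0.7105; -0.1200 0.1121]  nu=[2.0565, 4.2031]  x^+=[1.9624, 1.3359, 1.5059]  P^+=[0.1657 -0.0628 -0.2395; -0.0628 0.3409 0.0302; -0.2395 0.0302 0.8618]
step 2: x^-=[1.5345, 1.2287, 1.5414]  P^-=[0.5777 -0.1267 -0.5363; -0.1267 0.7014 0.1267; -0.5363 0.1267 1.6474]  S=[0.4980 0.0876; 0.0876 1.1480]  K=[0.8673 -0.0874; -0.1393 0.6029; -0.2142 0.1441]  nu=[-3.0804, -1.1971]  x^+=[-1.0326, 0.9360, 2.0286]  P^+=[0.2075 -0.0529 -0.4419; -0.0529 0.2892 0.0252; -0.4419 0.0252 1.6061]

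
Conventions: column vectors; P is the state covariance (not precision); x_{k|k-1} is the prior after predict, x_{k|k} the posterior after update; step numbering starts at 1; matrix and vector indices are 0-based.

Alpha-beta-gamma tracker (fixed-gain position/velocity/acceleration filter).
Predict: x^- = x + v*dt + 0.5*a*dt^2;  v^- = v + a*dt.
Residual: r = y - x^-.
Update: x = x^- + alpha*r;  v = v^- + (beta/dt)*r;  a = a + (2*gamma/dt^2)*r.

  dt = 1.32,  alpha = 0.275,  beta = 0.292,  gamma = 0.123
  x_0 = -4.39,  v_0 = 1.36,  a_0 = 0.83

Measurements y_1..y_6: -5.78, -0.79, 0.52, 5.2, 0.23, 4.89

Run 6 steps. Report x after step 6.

x_post = 5.5335

step 1: x_pred=-1.8717  r=-3.9083  x^+=-2.9465  v^+=1.5910  a^+=0.2782
step 2: x_pred=-0.6039  r=-0.1861  x^+=-0.6551  v^+=1.9171  a^+=0.2519
step 3: x_pred=2.0950  r=-1.5750  x^+=1.6619  v^+=1.9013  a^+=0.0296
step 4: x_pred=4.1973  r=1.0027  x^+=4.4730  v^+=2.1621  a^+=0.1711
step 5: x_pred=7.4761  r=-7.2461  x^+=5.4835  v^+=0.7851  a^+=-0.8519
step 6: x_pred=5.7776  r=-0.8876  x^+=5.5335  v^+=-0.5358  a^+=-0.9772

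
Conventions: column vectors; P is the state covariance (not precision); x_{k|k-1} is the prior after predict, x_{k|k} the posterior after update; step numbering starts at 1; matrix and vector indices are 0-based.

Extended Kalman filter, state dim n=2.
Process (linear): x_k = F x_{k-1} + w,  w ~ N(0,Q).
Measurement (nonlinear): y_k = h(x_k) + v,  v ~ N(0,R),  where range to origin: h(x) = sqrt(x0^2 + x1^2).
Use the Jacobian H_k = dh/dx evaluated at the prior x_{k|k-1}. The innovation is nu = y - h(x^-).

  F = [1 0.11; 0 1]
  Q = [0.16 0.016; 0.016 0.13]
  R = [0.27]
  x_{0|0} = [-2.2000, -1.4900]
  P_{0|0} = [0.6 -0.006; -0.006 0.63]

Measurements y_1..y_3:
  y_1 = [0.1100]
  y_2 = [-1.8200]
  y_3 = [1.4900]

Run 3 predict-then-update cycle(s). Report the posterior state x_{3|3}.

step 1: x^-=[-2.3639, -1.4900]  P^-=[0.7663 0.0793; 0.0793 0.7600]  H_jac=[-0.8460 -0.5332]  S=[1.1061]  K=[-0.6243; -0.4270]  nu=[-2.6843]  x^+=[-0.6880, -0.3437]  P^+=[0.3352 -0.2156; -0.2156 0.5583]
step 2: x^-=[-0.7258, -0.3437]  P^-=[0.4545 -0.1382; -0.1382 0.6883]  H_jac=[-0.9038 -0.4280]  S=[0.6604]  K=[-0.5324; -0.2569]  nu=[-2.6230]  x^+=[0.6708, 0.3302]  P^+=[0.2673 -0.2285; -0.2285 0.6447]
step 3: x^-=[0.7071, 0.3302]  P^-=[0.3848 -0.1416; -0.1416 0.7747]  H_jac=[0.9061 0.4231]  S=[0.6160]  K=[0.4687; 0.3238]  nu=[0.7096]  x^+=[1.0397, 0.5600]  P^+=[0.2495 -0.2351; -0.2351 0.7101]

x_post = [1.0397, 0.5600]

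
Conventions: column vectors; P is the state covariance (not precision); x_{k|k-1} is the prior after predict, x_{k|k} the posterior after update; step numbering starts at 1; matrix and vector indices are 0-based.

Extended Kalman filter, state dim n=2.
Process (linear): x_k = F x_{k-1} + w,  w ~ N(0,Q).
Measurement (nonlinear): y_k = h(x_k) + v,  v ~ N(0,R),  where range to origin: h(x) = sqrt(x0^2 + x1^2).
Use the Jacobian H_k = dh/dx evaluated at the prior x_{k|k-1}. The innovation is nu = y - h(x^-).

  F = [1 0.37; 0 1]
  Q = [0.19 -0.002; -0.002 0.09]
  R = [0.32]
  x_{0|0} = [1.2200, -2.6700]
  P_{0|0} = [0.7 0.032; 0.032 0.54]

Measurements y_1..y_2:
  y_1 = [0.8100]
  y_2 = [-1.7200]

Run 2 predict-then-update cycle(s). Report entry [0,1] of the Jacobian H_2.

H_jac[0,1] = -1.0000

step 1: x^-=[0.2321, -2.6700]  P^-=[0.9876 0.2298; 0.2298 0.6300]  H_jac=[0.0866 -0.9962]  S=[0.9130]  K=[-0.1571; -0.6656]  nu=[-1.8701]  x^+=[0.5258, -1.4252]  P^+=[0.9651 0.1343; 0.1343 0.2255]
step 2: x^-=[-0.0015, -1.4252]  P^-=[1.2854 0.2158; 0.2158 0.3155]  H_jac=[-0.0011 -1.0000]  S=[0.6359]  K=[-0.3414; -0.4964]  nu=[-3.1452]  x^+=[1.0724, 0.1362]  P^+=[1.2112 0.1080; 0.1080 0.1587]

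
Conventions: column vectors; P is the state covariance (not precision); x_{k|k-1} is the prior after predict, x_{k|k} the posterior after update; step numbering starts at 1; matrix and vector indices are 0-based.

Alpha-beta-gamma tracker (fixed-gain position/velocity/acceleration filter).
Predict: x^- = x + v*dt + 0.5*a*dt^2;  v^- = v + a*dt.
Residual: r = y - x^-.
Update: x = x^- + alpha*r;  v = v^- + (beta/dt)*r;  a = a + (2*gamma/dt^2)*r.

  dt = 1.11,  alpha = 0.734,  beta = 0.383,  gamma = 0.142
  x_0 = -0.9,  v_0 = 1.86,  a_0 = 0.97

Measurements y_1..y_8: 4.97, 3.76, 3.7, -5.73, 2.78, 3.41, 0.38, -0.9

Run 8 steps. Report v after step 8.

step 1: x_pred=1.7622  r=3.2078  x^+=4.1167  v^+=4.0435  a^+=1.7094
step 2: x_pred=9.6581  r=-5.8981  x^+=5.3289  v^+=3.9059  a^+=0.3499
step 3: x_pred=9.8800  r=-6.1800  x^+=5.3439  v^+=2.1619  a^+=-1.0746
step 4: x_pred=7.0815  r=-12.8115  x^+=-2.3221  v^+=-3.4515  a^+=-4.0277
step 5: x_pred=-8.6345  r=11.4145  x^+=-0.2563  v^+=-3.9837  a^+=-1.3966
step 6: x_pred=-5.5385  r=8.9485  x^+=1.0297  v^+=-2.4463  a^+=0.6660
step 7: x_pred=-1.2754  r=1.6554  x^+=-0.0603  v^+=-1.1358  a^+=1.0476
step 8: x_pred=-0.6757  r=-0.2243  x^+=-0.8403  v^+=-0.0504  a^+=0.9959

v_post = -0.0504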